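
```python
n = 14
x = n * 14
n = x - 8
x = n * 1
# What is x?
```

Answer: 188

Derivation:
Trace (tracking x):
n = 14  # -> n = 14
x = n * 14  # -> x = 196
n = x - 8  # -> n = 188
x = n * 1  # -> x = 188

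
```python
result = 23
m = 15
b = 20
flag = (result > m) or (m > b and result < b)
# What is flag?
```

Trace (tracking flag):
result = 23  # -> result = 23
m = 15  # -> m = 15
b = 20  # -> b = 20
flag = result > m or (m > b and result < b)  # -> flag = True

Answer: True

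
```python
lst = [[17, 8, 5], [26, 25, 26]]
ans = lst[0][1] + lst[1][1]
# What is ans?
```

Answer: 33

Derivation:
Trace (tracking ans):
lst = [[17, 8, 5], [26, 25, 26]]  # -> lst = [[17, 8, 5], [26, 25, 26]]
ans = lst[0][1] + lst[1][1]  # -> ans = 33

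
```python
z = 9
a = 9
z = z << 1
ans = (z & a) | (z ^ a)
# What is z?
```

Trace (tracking z):
z = 9  # -> z = 9
a = 9  # -> a = 9
z = z << 1  # -> z = 18
ans = z & a | z ^ a  # -> ans = 27

Answer: 18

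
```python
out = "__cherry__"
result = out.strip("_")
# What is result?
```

Answer: 'cherry'

Derivation:
Trace (tracking result):
out = '__cherry__'  # -> out = '__cherry__'
result = out.strip('_')  # -> result = 'cherry'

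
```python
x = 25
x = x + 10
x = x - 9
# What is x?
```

Trace (tracking x):
x = 25  # -> x = 25
x = x + 10  # -> x = 35
x = x - 9  # -> x = 26

Answer: 26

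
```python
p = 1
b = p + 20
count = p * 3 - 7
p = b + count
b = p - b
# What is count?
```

Answer: -4

Derivation:
Trace (tracking count):
p = 1  # -> p = 1
b = p + 20  # -> b = 21
count = p * 3 - 7  # -> count = -4
p = b + count  # -> p = 17
b = p - b  # -> b = -4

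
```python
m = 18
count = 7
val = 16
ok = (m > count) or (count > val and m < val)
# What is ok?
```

Trace (tracking ok):
m = 18  # -> m = 18
count = 7  # -> count = 7
val = 16  # -> val = 16
ok = m > count or (count > val and m < val)  # -> ok = True

Answer: True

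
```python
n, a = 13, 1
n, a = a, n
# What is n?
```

Trace (tracking n):
n, a = (13, 1)  # -> n = 13, a = 1
n, a = (a, n)  # -> n = 1, a = 13

Answer: 1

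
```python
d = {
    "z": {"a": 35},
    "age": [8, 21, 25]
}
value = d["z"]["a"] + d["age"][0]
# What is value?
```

Trace (tracking value):
d = {'z': {'a': 35}, 'age': [8, 21, 25]}  # -> d = {'z': {'a': 35}, 'age': [8, 21, 25]}
value = d['z']['a'] + d['age'][0]  # -> value = 43

Answer: 43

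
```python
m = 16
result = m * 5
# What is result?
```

Trace (tracking result):
m = 16  # -> m = 16
result = m * 5  # -> result = 80

Answer: 80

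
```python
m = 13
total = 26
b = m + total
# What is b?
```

Answer: 39

Derivation:
Trace (tracking b):
m = 13  # -> m = 13
total = 26  # -> total = 26
b = m + total  # -> b = 39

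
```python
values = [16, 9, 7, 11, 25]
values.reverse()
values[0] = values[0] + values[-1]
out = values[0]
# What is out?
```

Answer: 41

Derivation:
Trace (tracking out):
values = [16, 9, 7, 11, 25]  # -> values = [16, 9, 7, 11, 25]
values.reverse()  # -> values = [25, 11, 7, 9, 16]
values[0] = values[0] + values[-1]  # -> values = [41, 11, 7, 9, 16]
out = values[0]  # -> out = 41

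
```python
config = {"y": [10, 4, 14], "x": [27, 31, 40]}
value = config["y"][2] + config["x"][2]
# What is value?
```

Answer: 54

Derivation:
Trace (tracking value):
config = {'y': [10, 4, 14], 'x': [27, 31, 40]}  # -> config = {'y': [10, 4, 14], 'x': [27, 31, 40]}
value = config['y'][2] + config['x'][2]  # -> value = 54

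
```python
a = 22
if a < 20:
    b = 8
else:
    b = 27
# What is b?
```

Answer: 27

Derivation:
Trace (tracking b):
a = 22  # -> a = 22
if a < 20:  # condition is False
else:
    b = 27  # -> b = 27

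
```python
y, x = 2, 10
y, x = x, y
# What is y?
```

Trace (tracking y):
y, x = (2, 10)  # -> y = 2, x = 10
y, x = (x, y)  # -> y = 10, x = 2

Answer: 10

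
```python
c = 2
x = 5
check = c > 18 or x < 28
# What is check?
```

Trace (tracking check):
c = 2  # -> c = 2
x = 5  # -> x = 5
check = c > 18 or x < 28  # -> check = True

Answer: True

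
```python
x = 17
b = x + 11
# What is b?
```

Trace (tracking b):
x = 17  # -> x = 17
b = x + 11  # -> b = 28

Answer: 28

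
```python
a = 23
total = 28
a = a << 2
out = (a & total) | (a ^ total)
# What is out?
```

Trace (tracking out):
a = 23  # -> a = 23
total = 28  # -> total = 28
a = a << 2  # -> a = 92
out = a & total | a ^ total  # -> out = 92

Answer: 92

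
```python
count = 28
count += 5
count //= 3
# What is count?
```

Answer: 11

Derivation:
Trace (tracking count):
count = 28  # -> count = 28
count += 5  # -> count = 33
count //= 3  # -> count = 11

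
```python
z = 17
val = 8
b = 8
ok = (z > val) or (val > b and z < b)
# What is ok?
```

Trace (tracking ok):
z = 17  # -> z = 17
val = 8  # -> val = 8
b = 8  # -> b = 8
ok = z > val or (val > b and z < b)  # -> ok = True

Answer: True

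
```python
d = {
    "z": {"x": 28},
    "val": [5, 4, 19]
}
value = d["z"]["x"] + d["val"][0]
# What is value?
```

Trace (tracking value):
d = {'z': {'x': 28}, 'val': [5, 4, 19]}  # -> d = {'z': {'x': 28}, 'val': [5, 4, 19]}
value = d['z']['x'] + d['val'][0]  # -> value = 33

Answer: 33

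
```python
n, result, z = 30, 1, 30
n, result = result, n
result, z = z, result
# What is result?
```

Trace (tracking result):
n, result, z = (30, 1, 30)  # -> n = 30, result = 1, z = 30
n, result = (result, n)  # -> n = 1, result = 30
result, z = (z, result)  # -> result = 30, z = 30

Answer: 30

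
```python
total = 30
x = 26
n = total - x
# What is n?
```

Answer: 4

Derivation:
Trace (tracking n):
total = 30  # -> total = 30
x = 26  # -> x = 26
n = total - x  # -> n = 4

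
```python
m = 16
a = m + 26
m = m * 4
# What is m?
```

Answer: 64

Derivation:
Trace (tracking m):
m = 16  # -> m = 16
a = m + 26  # -> a = 42
m = m * 4  # -> m = 64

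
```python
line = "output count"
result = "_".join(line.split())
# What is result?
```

Trace (tracking result):
line = 'output count'  # -> line = 'output count'
result = '_'.join(line.split())  # -> result = 'output_count'

Answer: 'output_count'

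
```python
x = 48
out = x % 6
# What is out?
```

Answer: 0

Derivation:
Trace (tracking out):
x = 48  # -> x = 48
out = x % 6  # -> out = 0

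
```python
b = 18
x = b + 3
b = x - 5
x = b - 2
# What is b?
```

Trace (tracking b):
b = 18  # -> b = 18
x = b + 3  # -> x = 21
b = x - 5  # -> b = 16
x = b - 2  # -> x = 14

Answer: 16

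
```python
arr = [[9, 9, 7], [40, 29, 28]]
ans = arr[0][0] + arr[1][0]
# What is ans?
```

Trace (tracking ans):
arr = [[9, 9, 7], [40, 29, 28]]  # -> arr = [[9, 9, 7], [40, 29, 28]]
ans = arr[0][0] + arr[1][0]  # -> ans = 49

Answer: 49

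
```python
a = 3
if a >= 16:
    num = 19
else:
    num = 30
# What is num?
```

Answer: 30

Derivation:
Trace (tracking num):
a = 3  # -> a = 3
if a >= 16:  # condition is False
else:
    num = 30  # -> num = 30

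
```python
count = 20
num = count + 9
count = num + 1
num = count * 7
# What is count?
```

Answer: 30

Derivation:
Trace (tracking count):
count = 20  # -> count = 20
num = count + 9  # -> num = 29
count = num + 1  # -> count = 30
num = count * 7  # -> num = 210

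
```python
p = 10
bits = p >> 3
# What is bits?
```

Trace (tracking bits):
p = 10  # -> p = 10
bits = p >> 3  # -> bits = 1

Answer: 1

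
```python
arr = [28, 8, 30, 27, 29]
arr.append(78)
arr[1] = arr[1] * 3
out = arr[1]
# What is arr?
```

Trace (tracking arr):
arr = [28, 8, 30, 27, 29]  # -> arr = [28, 8, 30, 27, 29]
arr.append(78)  # -> arr = [28, 8, 30, 27, 29, 78]
arr[1] = arr[1] * 3  # -> arr = [28, 24, 30, 27, 29, 78]
out = arr[1]  # -> out = 24

Answer: [28, 24, 30, 27, 29, 78]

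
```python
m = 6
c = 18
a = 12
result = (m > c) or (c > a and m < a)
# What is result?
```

Answer: True

Derivation:
Trace (tracking result):
m = 6  # -> m = 6
c = 18  # -> c = 18
a = 12  # -> a = 12
result = m > c or (c > a and m < a)  # -> result = True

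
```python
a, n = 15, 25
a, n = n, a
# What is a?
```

Trace (tracking a):
a, n = (15, 25)  # -> a = 15, n = 25
a, n = (n, a)  # -> a = 25, n = 15

Answer: 25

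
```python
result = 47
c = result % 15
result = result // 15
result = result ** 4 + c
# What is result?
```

Trace (tracking result):
result = 47  # -> result = 47
c = result % 15  # -> c = 2
result = result // 15  # -> result = 3
result = result ** 4 + c  # -> result = 83

Answer: 83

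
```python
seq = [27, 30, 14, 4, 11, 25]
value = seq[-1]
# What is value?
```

Answer: 25

Derivation:
Trace (tracking value):
seq = [27, 30, 14, 4, 11, 25]  # -> seq = [27, 30, 14, 4, 11, 25]
value = seq[-1]  # -> value = 25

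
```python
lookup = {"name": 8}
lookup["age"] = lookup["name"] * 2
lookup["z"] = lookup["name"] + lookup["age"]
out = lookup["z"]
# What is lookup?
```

Trace (tracking lookup):
lookup = {'name': 8}  # -> lookup = {'name': 8}
lookup['age'] = lookup['name'] * 2  # -> lookup = {'name': 8, 'age': 16}
lookup['z'] = lookup['name'] + lookup['age']  # -> lookup = {'name': 8, 'age': 16, 'z': 24}
out = lookup['z']  # -> out = 24

Answer: {'name': 8, 'age': 16, 'z': 24}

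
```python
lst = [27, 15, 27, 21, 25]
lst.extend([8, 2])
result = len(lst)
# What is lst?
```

Trace (tracking lst):
lst = [27, 15, 27, 21, 25]  # -> lst = [27, 15, 27, 21, 25]
lst.extend([8, 2])  # -> lst = [27, 15, 27, 21, 25, 8, 2]
result = len(lst)  # -> result = 7

Answer: [27, 15, 27, 21, 25, 8, 2]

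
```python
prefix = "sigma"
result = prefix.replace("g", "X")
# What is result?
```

Answer: 'siXma'

Derivation:
Trace (tracking result):
prefix = 'sigma'  # -> prefix = 'sigma'
result = prefix.replace('g', 'X')  # -> result = 'siXma'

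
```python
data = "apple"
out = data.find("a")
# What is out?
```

Trace (tracking out):
data = 'apple'  # -> data = 'apple'
out = data.find('a')  # -> out = 0

Answer: 0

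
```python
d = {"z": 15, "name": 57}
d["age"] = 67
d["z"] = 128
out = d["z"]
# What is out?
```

Trace (tracking out):
d = {'z': 15, 'name': 57}  # -> d = {'z': 15, 'name': 57}
d['age'] = 67  # -> d = {'z': 15, 'name': 57, 'age': 67}
d['z'] = 128  # -> d = {'z': 128, 'name': 57, 'age': 67}
out = d['z']  # -> out = 128

Answer: 128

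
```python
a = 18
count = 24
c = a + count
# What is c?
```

Trace (tracking c):
a = 18  # -> a = 18
count = 24  # -> count = 24
c = a + count  # -> c = 42

Answer: 42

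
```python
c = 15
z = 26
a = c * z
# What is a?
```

Trace (tracking a):
c = 15  # -> c = 15
z = 26  # -> z = 26
a = c * z  # -> a = 390

Answer: 390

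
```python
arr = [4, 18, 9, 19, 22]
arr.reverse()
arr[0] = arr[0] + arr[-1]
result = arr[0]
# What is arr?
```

Answer: [26, 19, 9, 18, 4]

Derivation:
Trace (tracking arr):
arr = [4, 18, 9, 19, 22]  # -> arr = [4, 18, 9, 19, 22]
arr.reverse()  # -> arr = [22, 19, 9, 18, 4]
arr[0] = arr[0] + arr[-1]  # -> arr = [26, 19, 9, 18, 4]
result = arr[0]  # -> result = 26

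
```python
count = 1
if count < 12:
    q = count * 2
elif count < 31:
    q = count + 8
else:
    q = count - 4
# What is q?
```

Trace (tracking q):
count = 1  # -> count = 1
if count < 12:  # condition is True
    q = count * 2  # -> q = 2

Answer: 2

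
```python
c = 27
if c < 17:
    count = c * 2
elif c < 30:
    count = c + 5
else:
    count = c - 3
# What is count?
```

Answer: 32

Derivation:
Trace (tracking count):
c = 27  # -> c = 27
if c < 17:  # condition is False
elif c < 30:  # condition is True
    count = c + 5  # -> count = 32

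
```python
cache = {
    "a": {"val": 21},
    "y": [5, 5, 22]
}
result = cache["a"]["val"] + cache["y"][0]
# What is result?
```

Answer: 26

Derivation:
Trace (tracking result):
cache = {'a': {'val': 21}, 'y': [5, 5, 22]}  # -> cache = {'a': {'val': 21}, 'y': [5, 5, 22]}
result = cache['a']['val'] + cache['y'][0]  # -> result = 26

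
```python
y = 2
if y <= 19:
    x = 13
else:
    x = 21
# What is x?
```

Trace (tracking x):
y = 2  # -> y = 2
if y <= 19:  # condition is True
    x = 13  # -> x = 13

Answer: 13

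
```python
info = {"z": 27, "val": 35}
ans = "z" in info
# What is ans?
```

Answer: True

Derivation:
Trace (tracking ans):
info = {'z': 27, 'val': 35}  # -> info = {'z': 27, 'val': 35}
ans = 'z' in info  # -> ans = True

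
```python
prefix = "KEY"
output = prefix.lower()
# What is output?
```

Trace (tracking output):
prefix = 'KEY'  # -> prefix = 'KEY'
output = prefix.lower()  # -> output = 'key'

Answer: 'key'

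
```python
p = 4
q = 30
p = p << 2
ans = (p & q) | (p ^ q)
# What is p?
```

Answer: 16

Derivation:
Trace (tracking p):
p = 4  # -> p = 4
q = 30  # -> q = 30
p = p << 2  # -> p = 16
ans = p & q | p ^ q  # -> ans = 30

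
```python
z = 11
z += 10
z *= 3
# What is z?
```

Answer: 63

Derivation:
Trace (tracking z):
z = 11  # -> z = 11
z += 10  # -> z = 21
z *= 3  # -> z = 63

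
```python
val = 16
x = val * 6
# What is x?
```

Trace (tracking x):
val = 16  # -> val = 16
x = val * 6  # -> x = 96

Answer: 96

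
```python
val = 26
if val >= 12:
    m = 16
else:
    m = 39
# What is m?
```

Trace (tracking m):
val = 26  # -> val = 26
if val >= 12:  # condition is True
    m = 16  # -> m = 16

Answer: 16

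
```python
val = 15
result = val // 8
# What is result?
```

Trace (tracking result):
val = 15  # -> val = 15
result = val // 8  # -> result = 1

Answer: 1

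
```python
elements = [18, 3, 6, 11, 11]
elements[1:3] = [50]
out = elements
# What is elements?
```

Trace (tracking elements):
elements = [18, 3, 6, 11, 11]  # -> elements = [18, 3, 6, 11, 11]
elements[1:3] = [50]  # -> elements = [18, 50, 11, 11]
out = elements  # -> out = [18, 50, 11, 11]

Answer: [18, 50, 11, 11]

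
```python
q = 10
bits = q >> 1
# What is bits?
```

Answer: 5

Derivation:
Trace (tracking bits):
q = 10  # -> q = 10
bits = q >> 1  # -> bits = 5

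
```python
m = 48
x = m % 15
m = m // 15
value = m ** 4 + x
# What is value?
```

Trace (tracking value):
m = 48  # -> m = 48
x = m % 15  # -> x = 3
m = m // 15  # -> m = 3
value = m ** 4 + x  # -> value = 84

Answer: 84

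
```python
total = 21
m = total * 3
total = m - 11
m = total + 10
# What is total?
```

Trace (tracking total):
total = 21  # -> total = 21
m = total * 3  # -> m = 63
total = m - 11  # -> total = 52
m = total + 10  # -> m = 62

Answer: 52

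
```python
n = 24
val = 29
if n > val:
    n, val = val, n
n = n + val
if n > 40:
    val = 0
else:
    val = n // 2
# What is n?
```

Answer: 53

Derivation:
Trace (tracking n):
n = 24  # -> n = 24
val = 29  # -> val = 29
if n > val:  # condition is False
n = n + val  # -> n = 53
if n > 40:  # condition is True
    val = 0  # -> val = 0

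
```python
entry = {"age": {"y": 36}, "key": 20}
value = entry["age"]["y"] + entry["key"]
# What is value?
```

Answer: 56

Derivation:
Trace (tracking value):
entry = {'age': {'y': 36}, 'key': 20}  # -> entry = {'age': {'y': 36}, 'key': 20}
value = entry['age']['y'] + entry['key']  # -> value = 56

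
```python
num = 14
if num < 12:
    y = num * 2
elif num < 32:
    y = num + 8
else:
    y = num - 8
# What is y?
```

Answer: 22

Derivation:
Trace (tracking y):
num = 14  # -> num = 14
if num < 12:  # condition is False
elif num < 32:  # condition is True
    y = num + 8  # -> y = 22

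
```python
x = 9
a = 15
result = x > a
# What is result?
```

Trace (tracking result):
x = 9  # -> x = 9
a = 15  # -> a = 15
result = x > a  # -> result = False

Answer: False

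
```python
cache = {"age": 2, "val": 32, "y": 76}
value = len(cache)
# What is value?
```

Trace (tracking value):
cache = {'age': 2, 'val': 32, 'y': 76}  # -> cache = {'age': 2, 'val': 32, 'y': 76}
value = len(cache)  # -> value = 3

Answer: 3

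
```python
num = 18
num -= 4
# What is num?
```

Answer: 14

Derivation:
Trace (tracking num):
num = 18  # -> num = 18
num -= 4  # -> num = 14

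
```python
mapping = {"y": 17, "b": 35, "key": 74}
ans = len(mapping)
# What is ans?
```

Answer: 3

Derivation:
Trace (tracking ans):
mapping = {'y': 17, 'b': 35, 'key': 74}  # -> mapping = {'y': 17, 'b': 35, 'key': 74}
ans = len(mapping)  # -> ans = 3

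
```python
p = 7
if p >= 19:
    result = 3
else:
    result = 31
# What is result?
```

Trace (tracking result):
p = 7  # -> p = 7
if p >= 19:  # condition is False
else:
    result = 31  # -> result = 31

Answer: 31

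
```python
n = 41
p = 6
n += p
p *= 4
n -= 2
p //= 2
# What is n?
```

Trace (tracking n):
n = 41  # -> n = 41
p = 6  # -> p = 6
n += p  # -> n = 47
p *= 4  # -> p = 24
n -= 2  # -> n = 45
p //= 2  # -> p = 12

Answer: 45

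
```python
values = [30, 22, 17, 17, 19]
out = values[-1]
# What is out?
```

Trace (tracking out):
values = [30, 22, 17, 17, 19]  # -> values = [30, 22, 17, 17, 19]
out = values[-1]  # -> out = 19

Answer: 19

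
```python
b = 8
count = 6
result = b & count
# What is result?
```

Answer: 0

Derivation:
Trace (tracking result):
b = 8  # -> b = 8
count = 6  # -> count = 6
result = b & count  # -> result = 0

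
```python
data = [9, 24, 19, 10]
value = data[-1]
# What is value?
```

Answer: 10

Derivation:
Trace (tracking value):
data = [9, 24, 19, 10]  # -> data = [9, 24, 19, 10]
value = data[-1]  # -> value = 10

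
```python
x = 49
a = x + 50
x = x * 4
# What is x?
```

Answer: 196

Derivation:
Trace (tracking x):
x = 49  # -> x = 49
a = x + 50  # -> a = 99
x = x * 4  # -> x = 196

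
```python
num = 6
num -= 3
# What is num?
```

Trace (tracking num):
num = 6  # -> num = 6
num -= 3  # -> num = 3

Answer: 3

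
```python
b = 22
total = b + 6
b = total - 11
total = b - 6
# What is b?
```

Answer: 17

Derivation:
Trace (tracking b):
b = 22  # -> b = 22
total = b + 6  # -> total = 28
b = total - 11  # -> b = 17
total = b - 6  # -> total = 11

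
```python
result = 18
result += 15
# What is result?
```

Answer: 33

Derivation:
Trace (tracking result):
result = 18  # -> result = 18
result += 15  # -> result = 33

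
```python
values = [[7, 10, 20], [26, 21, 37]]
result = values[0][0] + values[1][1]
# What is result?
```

Answer: 28

Derivation:
Trace (tracking result):
values = [[7, 10, 20], [26, 21, 37]]  # -> values = [[7, 10, 20], [26, 21, 37]]
result = values[0][0] + values[1][1]  # -> result = 28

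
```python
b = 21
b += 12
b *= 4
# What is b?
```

Answer: 132

Derivation:
Trace (tracking b):
b = 21  # -> b = 21
b += 12  # -> b = 33
b *= 4  # -> b = 132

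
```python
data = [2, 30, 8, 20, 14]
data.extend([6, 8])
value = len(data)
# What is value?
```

Trace (tracking value):
data = [2, 30, 8, 20, 14]  # -> data = [2, 30, 8, 20, 14]
data.extend([6, 8])  # -> data = [2, 30, 8, 20, 14, 6, 8]
value = len(data)  # -> value = 7

Answer: 7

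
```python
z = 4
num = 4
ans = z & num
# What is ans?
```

Answer: 4

Derivation:
Trace (tracking ans):
z = 4  # -> z = 4
num = 4  # -> num = 4
ans = z & num  # -> ans = 4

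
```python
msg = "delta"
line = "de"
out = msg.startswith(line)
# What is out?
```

Answer: True

Derivation:
Trace (tracking out):
msg = 'delta'  # -> msg = 'delta'
line = 'de'  # -> line = 'de'
out = msg.startswith(line)  # -> out = True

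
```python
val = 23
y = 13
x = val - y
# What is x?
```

Answer: 10

Derivation:
Trace (tracking x):
val = 23  # -> val = 23
y = 13  # -> y = 13
x = val - y  # -> x = 10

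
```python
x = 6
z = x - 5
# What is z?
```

Answer: 1

Derivation:
Trace (tracking z):
x = 6  # -> x = 6
z = x - 5  # -> z = 1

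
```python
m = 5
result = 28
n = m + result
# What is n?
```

Trace (tracking n):
m = 5  # -> m = 5
result = 28  # -> result = 28
n = m + result  # -> n = 33

Answer: 33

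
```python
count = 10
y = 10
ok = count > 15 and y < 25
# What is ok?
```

Trace (tracking ok):
count = 10  # -> count = 10
y = 10  # -> y = 10
ok = count > 15 and y < 25  # -> ok = False

Answer: False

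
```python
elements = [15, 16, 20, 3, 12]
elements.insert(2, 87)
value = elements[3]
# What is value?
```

Trace (tracking value):
elements = [15, 16, 20, 3, 12]  # -> elements = [15, 16, 20, 3, 12]
elements.insert(2, 87)  # -> elements = [15, 16, 87, 20, 3, 12]
value = elements[3]  # -> value = 20

Answer: 20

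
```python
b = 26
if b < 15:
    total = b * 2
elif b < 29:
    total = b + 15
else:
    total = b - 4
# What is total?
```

Trace (tracking total):
b = 26  # -> b = 26
if b < 15:  # condition is False
elif b < 29:  # condition is True
    total = b + 15  # -> total = 41

Answer: 41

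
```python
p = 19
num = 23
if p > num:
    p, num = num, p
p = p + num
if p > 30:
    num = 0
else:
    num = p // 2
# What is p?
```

Answer: 42

Derivation:
Trace (tracking p):
p = 19  # -> p = 19
num = 23  # -> num = 23
if p > num:  # condition is False
p = p + num  # -> p = 42
if p > 30:  # condition is True
    num = 0  # -> num = 0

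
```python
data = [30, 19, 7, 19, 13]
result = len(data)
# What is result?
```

Answer: 5

Derivation:
Trace (tracking result):
data = [30, 19, 7, 19, 13]  # -> data = [30, 19, 7, 19, 13]
result = len(data)  # -> result = 5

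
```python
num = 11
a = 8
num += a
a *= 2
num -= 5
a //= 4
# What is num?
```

Answer: 14

Derivation:
Trace (tracking num):
num = 11  # -> num = 11
a = 8  # -> a = 8
num += a  # -> num = 19
a *= 2  # -> a = 16
num -= 5  # -> num = 14
a //= 4  # -> a = 4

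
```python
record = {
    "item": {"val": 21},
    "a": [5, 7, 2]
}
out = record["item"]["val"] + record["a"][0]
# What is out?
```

Answer: 26

Derivation:
Trace (tracking out):
record = {'item': {'val': 21}, 'a': [5, 7, 2]}  # -> record = {'item': {'val': 21}, 'a': [5, 7, 2]}
out = record['item']['val'] + record['a'][0]  # -> out = 26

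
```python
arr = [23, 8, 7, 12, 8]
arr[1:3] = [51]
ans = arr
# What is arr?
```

Trace (tracking arr):
arr = [23, 8, 7, 12, 8]  # -> arr = [23, 8, 7, 12, 8]
arr[1:3] = [51]  # -> arr = [23, 51, 12, 8]
ans = arr  # -> ans = [23, 51, 12, 8]

Answer: [23, 51, 12, 8]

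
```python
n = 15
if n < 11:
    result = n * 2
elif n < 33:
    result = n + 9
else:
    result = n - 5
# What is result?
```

Trace (tracking result):
n = 15  # -> n = 15
if n < 11:  # condition is False
elif n < 33:  # condition is True
    result = n + 9  # -> result = 24

Answer: 24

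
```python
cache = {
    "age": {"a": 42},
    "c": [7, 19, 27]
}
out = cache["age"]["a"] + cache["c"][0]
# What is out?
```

Answer: 49

Derivation:
Trace (tracking out):
cache = {'age': {'a': 42}, 'c': [7, 19, 27]}  # -> cache = {'age': {'a': 42}, 'c': [7, 19, 27]}
out = cache['age']['a'] + cache['c'][0]  # -> out = 49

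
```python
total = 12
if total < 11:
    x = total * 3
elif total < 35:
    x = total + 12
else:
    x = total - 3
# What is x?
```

Trace (tracking x):
total = 12  # -> total = 12
if total < 11:  # condition is False
elif total < 35:  # condition is True
    x = total + 12  # -> x = 24

Answer: 24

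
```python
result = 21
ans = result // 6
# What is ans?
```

Answer: 3

Derivation:
Trace (tracking ans):
result = 21  # -> result = 21
ans = result // 6  # -> ans = 3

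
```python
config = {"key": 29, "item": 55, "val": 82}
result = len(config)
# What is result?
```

Answer: 3

Derivation:
Trace (tracking result):
config = {'key': 29, 'item': 55, 'val': 82}  # -> config = {'key': 29, 'item': 55, 'val': 82}
result = len(config)  # -> result = 3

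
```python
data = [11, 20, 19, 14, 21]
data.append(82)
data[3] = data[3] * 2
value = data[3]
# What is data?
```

Trace (tracking data):
data = [11, 20, 19, 14, 21]  # -> data = [11, 20, 19, 14, 21]
data.append(82)  # -> data = [11, 20, 19, 14, 21, 82]
data[3] = data[3] * 2  # -> data = [11, 20, 19, 28, 21, 82]
value = data[3]  # -> value = 28

Answer: [11, 20, 19, 28, 21, 82]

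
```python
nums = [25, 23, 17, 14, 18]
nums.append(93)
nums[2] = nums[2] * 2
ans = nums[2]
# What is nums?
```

Answer: [25, 23, 34, 14, 18, 93]

Derivation:
Trace (tracking nums):
nums = [25, 23, 17, 14, 18]  # -> nums = [25, 23, 17, 14, 18]
nums.append(93)  # -> nums = [25, 23, 17, 14, 18, 93]
nums[2] = nums[2] * 2  # -> nums = [25, 23, 34, 14, 18, 93]
ans = nums[2]  # -> ans = 34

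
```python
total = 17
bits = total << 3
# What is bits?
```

Trace (tracking bits):
total = 17  # -> total = 17
bits = total << 3  # -> bits = 136

Answer: 136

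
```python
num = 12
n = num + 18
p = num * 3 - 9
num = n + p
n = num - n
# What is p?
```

Trace (tracking p):
num = 12  # -> num = 12
n = num + 18  # -> n = 30
p = num * 3 - 9  # -> p = 27
num = n + p  # -> num = 57
n = num - n  # -> n = 27

Answer: 27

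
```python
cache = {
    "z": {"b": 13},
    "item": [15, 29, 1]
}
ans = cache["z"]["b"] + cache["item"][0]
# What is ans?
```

Trace (tracking ans):
cache = {'z': {'b': 13}, 'item': [15, 29, 1]}  # -> cache = {'z': {'b': 13}, 'item': [15, 29, 1]}
ans = cache['z']['b'] + cache['item'][0]  # -> ans = 28

Answer: 28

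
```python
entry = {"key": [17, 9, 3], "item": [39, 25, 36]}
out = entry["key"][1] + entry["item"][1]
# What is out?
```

Trace (tracking out):
entry = {'key': [17, 9, 3], 'item': [39, 25, 36]}  # -> entry = {'key': [17, 9, 3], 'item': [39, 25, 36]}
out = entry['key'][1] + entry['item'][1]  # -> out = 34

Answer: 34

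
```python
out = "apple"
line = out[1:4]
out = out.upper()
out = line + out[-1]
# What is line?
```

Trace (tracking line):
out = 'apple'  # -> out = 'apple'
line = out[1:4]  # -> line = 'ppl'
out = out.upper()  # -> out = 'APPLE'
out = line + out[-1]  # -> out = 'pplE'

Answer: 'ppl'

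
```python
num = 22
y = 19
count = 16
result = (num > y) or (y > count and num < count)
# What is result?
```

Answer: True

Derivation:
Trace (tracking result):
num = 22  # -> num = 22
y = 19  # -> y = 19
count = 16  # -> count = 16
result = num > y or (y > count and num < count)  # -> result = True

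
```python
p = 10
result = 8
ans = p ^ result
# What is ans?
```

Trace (tracking ans):
p = 10  # -> p = 10
result = 8  # -> result = 8
ans = p ^ result  # -> ans = 2

Answer: 2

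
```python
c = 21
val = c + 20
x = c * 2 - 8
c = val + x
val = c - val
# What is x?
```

Answer: 34

Derivation:
Trace (tracking x):
c = 21  # -> c = 21
val = c + 20  # -> val = 41
x = c * 2 - 8  # -> x = 34
c = val + x  # -> c = 75
val = c - val  # -> val = 34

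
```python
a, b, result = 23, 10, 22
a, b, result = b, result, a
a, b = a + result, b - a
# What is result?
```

Trace (tracking result):
a, b, result = (23, 10, 22)  # -> a = 23, b = 10, result = 22
a, b, result = (b, result, a)  # -> a = 10, b = 22, result = 23
a, b = (a + result, b - a)  # -> a = 33, b = 12

Answer: 23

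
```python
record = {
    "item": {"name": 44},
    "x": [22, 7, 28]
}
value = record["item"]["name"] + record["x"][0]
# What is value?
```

Trace (tracking value):
record = {'item': {'name': 44}, 'x': [22, 7, 28]}  # -> record = {'item': {'name': 44}, 'x': [22, 7, 28]}
value = record['item']['name'] + record['x'][0]  # -> value = 66

Answer: 66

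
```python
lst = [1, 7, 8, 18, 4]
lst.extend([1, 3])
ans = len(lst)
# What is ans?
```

Trace (tracking ans):
lst = [1, 7, 8, 18, 4]  # -> lst = [1, 7, 8, 18, 4]
lst.extend([1, 3])  # -> lst = [1, 7, 8, 18, 4, 1, 3]
ans = len(lst)  # -> ans = 7

Answer: 7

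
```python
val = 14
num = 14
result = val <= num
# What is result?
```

Trace (tracking result):
val = 14  # -> val = 14
num = 14  # -> num = 14
result = val <= num  # -> result = True

Answer: True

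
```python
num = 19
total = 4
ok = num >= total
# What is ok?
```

Answer: True

Derivation:
Trace (tracking ok):
num = 19  # -> num = 19
total = 4  # -> total = 4
ok = num >= total  # -> ok = True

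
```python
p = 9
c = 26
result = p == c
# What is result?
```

Trace (tracking result):
p = 9  # -> p = 9
c = 26  # -> c = 26
result = p == c  # -> result = False

Answer: False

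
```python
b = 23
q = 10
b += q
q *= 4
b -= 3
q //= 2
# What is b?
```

Answer: 30

Derivation:
Trace (tracking b):
b = 23  # -> b = 23
q = 10  # -> q = 10
b += q  # -> b = 33
q *= 4  # -> q = 40
b -= 3  # -> b = 30
q //= 2  # -> q = 20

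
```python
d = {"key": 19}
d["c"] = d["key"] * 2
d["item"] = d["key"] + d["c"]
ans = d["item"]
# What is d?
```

Trace (tracking d):
d = {'key': 19}  # -> d = {'key': 19}
d['c'] = d['key'] * 2  # -> d = {'key': 19, 'c': 38}
d['item'] = d['key'] + d['c']  # -> d = {'key': 19, 'c': 38, 'item': 57}
ans = d['item']  # -> ans = 57

Answer: {'key': 19, 'c': 38, 'item': 57}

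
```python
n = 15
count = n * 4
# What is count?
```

Answer: 60

Derivation:
Trace (tracking count):
n = 15  # -> n = 15
count = n * 4  # -> count = 60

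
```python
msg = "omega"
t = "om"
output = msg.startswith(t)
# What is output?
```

Answer: True

Derivation:
Trace (tracking output):
msg = 'omega'  # -> msg = 'omega'
t = 'om'  # -> t = 'om'
output = msg.startswith(t)  # -> output = True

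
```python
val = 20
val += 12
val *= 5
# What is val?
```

Trace (tracking val):
val = 20  # -> val = 20
val += 12  # -> val = 32
val *= 5  # -> val = 160

Answer: 160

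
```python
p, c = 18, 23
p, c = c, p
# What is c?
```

Answer: 18

Derivation:
Trace (tracking c):
p, c = (18, 23)  # -> p = 18, c = 23
p, c = (c, p)  # -> p = 23, c = 18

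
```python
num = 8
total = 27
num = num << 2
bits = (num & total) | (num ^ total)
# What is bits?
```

Trace (tracking bits):
num = 8  # -> num = 8
total = 27  # -> total = 27
num = num << 2  # -> num = 32
bits = num & total | num ^ total  # -> bits = 59

Answer: 59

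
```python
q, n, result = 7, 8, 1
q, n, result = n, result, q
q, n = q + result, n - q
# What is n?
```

Trace (tracking n):
q, n, result = (7, 8, 1)  # -> q = 7, n = 8, result = 1
q, n, result = (n, result, q)  # -> q = 8, n = 1, result = 7
q, n = (q + result, n - q)  # -> q = 15, n = -7

Answer: -7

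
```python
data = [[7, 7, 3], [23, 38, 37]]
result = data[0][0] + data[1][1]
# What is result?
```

Answer: 45

Derivation:
Trace (tracking result):
data = [[7, 7, 3], [23, 38, 37]]  # -> data = [[7, 7, 3], [23, 38, 37]]
result = data[0][0] + data[1][1]  # -> result = 45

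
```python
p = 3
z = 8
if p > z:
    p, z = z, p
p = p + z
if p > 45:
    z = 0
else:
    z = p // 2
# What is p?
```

Answer: 11

Derivation:
Trace (tracking p):
p = 3  # -> p = 3
z = 8  # -> z = 8
if p > z:  # condition is False
p = p + z  # -> p = 11
if p > 45:  # condition is False
else:
    z = p // 2  # -> z = 5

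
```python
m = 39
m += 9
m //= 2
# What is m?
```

Answer: 24

Derivation:
Trace (tracking m):
m = 39  # -> m = 39
m += 9  # -> m = 48
m //= 2  # -> m = 24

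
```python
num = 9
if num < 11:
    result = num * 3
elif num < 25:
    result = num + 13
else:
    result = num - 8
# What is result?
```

Answer: 27

Derivation:
Trace (tracking result):
num = 9  # -> num = 9
if num < 11:  # condition is True
    result = num * 3  # -> result = 27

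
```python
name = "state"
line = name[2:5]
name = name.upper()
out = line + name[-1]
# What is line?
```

Answer: 'ate'

Derivation:
Trace (tracking line):
name = 'state'  # -> name = 'state'
line = name[2:5]  # -> line = 'ate'
name = name.upper()  # -> name = 'STATE'
out = line + name[-1]  # -> out = 'ateE'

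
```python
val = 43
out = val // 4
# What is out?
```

Answer: 10

Derivation:
Trace (tracking out):
val = 43  # -> val = 43
out = val // 4  # -> out = 10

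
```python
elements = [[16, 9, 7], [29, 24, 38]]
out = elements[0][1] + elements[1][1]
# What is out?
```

Trace (tracking out):
elements = [[16, 9, 7], [29, 24, 38]]  # -> elements = [[16, 9, 7], [29, 24, 38]]
out = elements[0][1] + elements[1][1]  # -> out = 33

Answer: 33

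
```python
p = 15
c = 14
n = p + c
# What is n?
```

Answer: 29

Derivation:
Trace (tracking n):
p = 15  # -> p = 15
c = 14  # -> c = 14
n = p + c  # -> n = 29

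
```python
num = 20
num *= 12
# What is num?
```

Trace (tracking num):
num = 20  # -> num = 20
num *= 12  # -> num = 240

Answer: 240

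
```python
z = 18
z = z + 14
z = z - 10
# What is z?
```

Trace (tracking z):
z = 18  # -> z = 18
z = z + 14  # -> z = 32
z = z - 10  # -> z = 22

Answer: 22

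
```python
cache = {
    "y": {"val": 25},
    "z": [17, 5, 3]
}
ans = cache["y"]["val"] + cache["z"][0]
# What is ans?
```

Answer: 42

Derivation:
Trace (tracking ans):
cache = {'y': {'val': 25}, 'z': [17, 5, 3]}  # -> cache = {'y': {'val': 25}, 'z': [17, 5, 3]}
ans = cache['y']['val'] + cache['z'][0]  # -> ans = 42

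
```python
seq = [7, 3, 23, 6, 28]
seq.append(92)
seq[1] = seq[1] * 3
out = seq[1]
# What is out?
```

Answer: 9

Derivation:
Trace (tracking out):
seq = [7, 3, 23, 6, 28]  # -> seq = [7, 3, 23, 6, 28]
seq.append(92)  # -> seq = [7, 3, 23, 6, 28, 92]
seq[1] = seq[1] * 3  # -> seq = [7, 9, 23, 6, 28, 92]
out = seq[1]  # -> out = 9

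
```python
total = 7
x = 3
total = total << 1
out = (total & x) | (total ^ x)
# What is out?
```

Answer: 15

Derivation:
Trace (tracking out):
total = 7  # -> total = 7
x = 3  # -> x = 3
total = total << 1  # -> total = 14
out = total & x | total ^ x  # -> out = 15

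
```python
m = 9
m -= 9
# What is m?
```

Answer: 0

Derivation:
Trace (tracking m):
m = 9  # -> m = 9
m -= 9  # -> m = 0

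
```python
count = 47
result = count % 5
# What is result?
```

Trace (tracking result):
count = 47  # -> count = 47
result = count % 5  # -> result = 2

Answer: 2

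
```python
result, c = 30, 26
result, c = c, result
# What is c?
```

Trace (tracking c):
result, c = (30, 26)  # -> result = 30, c = 26
result, c = (c, result)  # -> result = 26, c = 30

Answer: 30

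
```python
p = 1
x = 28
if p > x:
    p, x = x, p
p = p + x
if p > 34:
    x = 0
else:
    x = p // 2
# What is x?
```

Answer: 14

Derivation:
Trace (tracking x):
p = 1  # -> p = 1
x = 28  # -> x = 28
if p > x:  # condition is False
p = p + x  # -> p = 29
if p > 34:  # condition is False
else:
    x = p // 2  # -> x = 14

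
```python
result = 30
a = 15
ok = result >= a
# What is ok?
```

Answer: True

Derivation:
Trace (tracking ok):
result = 30  # -> result = 30
a = 15  # -> a = 15
ok = result >= a  # -> ok = True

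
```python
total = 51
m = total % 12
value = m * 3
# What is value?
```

Trace (tracking value):
total = 51  # -> total = 51
m = total % 12  # -> m = 3
value = m * 3  # -> value = 9

Answer: 9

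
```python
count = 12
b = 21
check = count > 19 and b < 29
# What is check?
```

Answer: False

Derivation:
Trace (tracking check):
count = 12  # -> count = 12
b = 21  # -> b = 21
check = count > 19 and b < 29  # -> check = False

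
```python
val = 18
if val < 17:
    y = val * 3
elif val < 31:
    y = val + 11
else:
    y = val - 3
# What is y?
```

Answer: 29

Derivation:
Trace (tracking y):
val = 18  # -> val = 18
if val < 17:  # condition is False
elif val < 31:  # condition is True
    y = val + 11  # -> y = 29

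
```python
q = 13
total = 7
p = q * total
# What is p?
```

Trace (tracking p):
q = 13  # -> q = 13
total = 7  # -> total = 7
p = q * total  # -> p = 91

Answer: 91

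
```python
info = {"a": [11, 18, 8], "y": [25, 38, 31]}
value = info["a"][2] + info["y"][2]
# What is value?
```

Trace (tracking value):
info = {'a': [11, 18, 8], 'y': [25, 38, 31]}  # -> info = {'a': [11, 18, 8], 'y': [25, 38, 31]}
value = info['a'][2] + info['y'][2]  # -> value = 39

Answer: 39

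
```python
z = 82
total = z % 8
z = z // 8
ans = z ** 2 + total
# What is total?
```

Trace (tracking total):
z = 82  # -> z = 82
total = z % 8  # -> total = 2
z = z // 8  # -> z = 10
ans = z ** 2 + total  # -> ans = 102

Answer: 2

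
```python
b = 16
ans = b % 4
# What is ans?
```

Trace (tracking ans):
b = 16  # -> b = 16
ans = b % 4  # -> ans = 0

Answer: 0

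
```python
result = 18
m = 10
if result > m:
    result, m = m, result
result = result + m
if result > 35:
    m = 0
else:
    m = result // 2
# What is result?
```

Answer: 28

Derivation:
Trace (tracking result):
result = 18  # -> result = 18
m = 10  # -> m = 10
if result > m:  # condition is True
    result, m = (m, result)  # -> result = 10, m = 18
result = result + m  # -> result = 28
if result > 35:  # condition is False
else:
    m = result // 2  # -> m = 14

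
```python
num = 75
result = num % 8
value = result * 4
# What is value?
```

Trace (tracking value):
num = 75  # -> num = 75
result = num % 8  # -> result = 3
value = result * 4  # -> value = 12

Answer: 12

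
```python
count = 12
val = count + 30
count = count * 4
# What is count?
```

Trace (tracking count):
count = 12  # -> count = 12
val = count + 30  # -> val = 42
count = count * 4  # -> count = 48

Answer: 48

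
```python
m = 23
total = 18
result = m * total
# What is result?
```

Trace (tracking result):
m = 23  # -> m = 23
total = 18  # -> total = 18
result = m * total  # -> result = 414

Answer: 414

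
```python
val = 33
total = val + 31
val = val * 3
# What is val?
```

Trace (tracking val):
val = 33  # -> val = 33
total = val + 31  # -> total = 64
val = val * 3  # -> val = 99

Answer: 99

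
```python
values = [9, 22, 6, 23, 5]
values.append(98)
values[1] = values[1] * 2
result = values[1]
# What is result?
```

Trace (tracking result):
values = [9, 22, 6, 23, 5]  # -> values = [9, 22, 6, 23, 5]
values.append(98)  # -> values = [9, 22, 6, 23, 5, 98]
values[1] = values[1] * 2  # -> values = [9, 44, 6, 23, 5, 98]
result = values[1]  # -> result = 44

Answer: 44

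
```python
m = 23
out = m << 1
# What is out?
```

Answer: 46

Derivation:
Trace (tracking out):
m = 23  # -> m = 23
out = m << 1  # -> out = 46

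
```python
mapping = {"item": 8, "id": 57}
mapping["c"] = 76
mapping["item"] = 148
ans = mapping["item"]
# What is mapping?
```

Answer: {'item': 148, 'id': 57, 'c': 76}

Derivation:
Trace (tracking mapping):
mapping = {'item': 8, 'id': 57}  # -> mapping = {'item': 8, 'id': 57}
mapping['c'] = 76  # -> mapping = {'item': 8, 'id': 57, 'c': 76}
mapping['item'] = 148  # -> mapping = {'item': 148, 'id': 57, 'c': 76}
ans = mapping['item']  # -> ans = 148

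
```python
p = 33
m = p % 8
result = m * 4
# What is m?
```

Answer: 1

Derivation:
Trace (tracking m):
p = 33  # -> p = 33
m = p % 8  # -> m = 1
result = m * 4  # -> result = 4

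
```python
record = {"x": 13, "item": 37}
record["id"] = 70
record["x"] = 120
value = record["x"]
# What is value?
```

Answer: 120

Derivation:
Trace (tracking value):
record = {'x': 13, 'item': 37}  # -> record = {'x': 13, 'item': 37}
record['id'] = 70  # -> record = {'x': 13, 'item': 37, 'id': 70}
record['x'] = 120  # -> record = {'x': 120, 'item': 37, 'id': 70}
value = record['x']  # -> value = 120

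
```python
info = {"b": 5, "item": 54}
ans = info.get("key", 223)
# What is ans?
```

Answer: 223

Derivation:
Trace (tracking ans):
info = {'b': 5, 'item': 54}  # -> info = {'b': 5, 'item': 54}
ans = info.get('key', 223)  # -> ans = 223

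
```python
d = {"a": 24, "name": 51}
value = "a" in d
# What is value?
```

Answer: True

Derivation:
Trace (tracking value):
d = {'a': 24, 'name': 51}  # -> d = {'a': 24, 'name': 51}
value = 'a' in d  # -> value = True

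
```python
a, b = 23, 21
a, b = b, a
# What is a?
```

Trace (tracking a):
a, b = (23, 21)  # -> a = 23, b = 21
a, b = (b, a)  # -> a = 21, b = 23

Answer: 21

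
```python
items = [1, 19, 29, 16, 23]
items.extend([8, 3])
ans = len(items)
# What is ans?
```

Trace (tracking ans):
items = [1, 19, 29, 16, 23]  # -> items = [1, 19, 29, 16, 23]
items.extend([8, 3])  # -> items = [1, 19, 29, 16, 23, 8, 3]
ans = len(items)  # -> ans = 7

Answer: 7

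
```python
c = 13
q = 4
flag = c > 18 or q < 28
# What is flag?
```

Trace (tracking flag):
c = 13  # -> c = 13
q = 4  # -> q = 4
flag = c > 18 or q < 28  # -> flag = True

Answer: True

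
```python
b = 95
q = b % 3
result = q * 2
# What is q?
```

Trace (tracking q):
b = 95  # -> b = 95
q = b % 3  # -> q = 2
result = q * 2  # -> result = 4

Answer: 2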